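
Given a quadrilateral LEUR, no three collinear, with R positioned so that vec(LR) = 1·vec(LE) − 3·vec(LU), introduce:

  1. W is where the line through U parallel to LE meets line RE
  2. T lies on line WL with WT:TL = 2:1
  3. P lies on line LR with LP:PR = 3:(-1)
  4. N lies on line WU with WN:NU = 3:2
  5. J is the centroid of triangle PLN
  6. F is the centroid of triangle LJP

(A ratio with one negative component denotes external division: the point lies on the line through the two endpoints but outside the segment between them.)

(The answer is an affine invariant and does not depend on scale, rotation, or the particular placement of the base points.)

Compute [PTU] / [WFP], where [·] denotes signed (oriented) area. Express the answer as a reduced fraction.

Choose coordinates L = (0, 0), E = (1, 0), U = (0, 1), R = (1, -3).
1. W is where the line through U parallel to LE meets line RE ⇒ W = (1, 1)
2. T lies on line WL with WT:TL = 2:1 ⇒ T = (1/3, 1/3)
3. P lies on line LR with LP:PR = 3:(-1) ⇒ P = (3/2, -9/2)
4. N lies on line WU with WN:NU = 3:2 ⇒ N = (2/5, 1)
5. J is the centroid of triangle PLN ⇒ J = (19/30, -7/6)
6. F is the centroid of triangle LJP ⇒ F = (32/45, -17/9)
2·[PTU] = 5/6, 2·[WFP] = 91/30
[PTU]:[WFP] = 5/6:91/30 = 25/91

[PTU]:[WFP] = 25/91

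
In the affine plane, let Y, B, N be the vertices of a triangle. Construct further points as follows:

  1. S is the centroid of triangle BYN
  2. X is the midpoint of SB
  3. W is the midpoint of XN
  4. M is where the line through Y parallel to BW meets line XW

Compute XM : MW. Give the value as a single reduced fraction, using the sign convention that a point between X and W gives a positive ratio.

Assign Y = (0, 0), B = (1, 0), N = (0, 1) — the answer is frame-independent, so this choice is without loss of generality.
1. S is the centroid of triangle BYN ⇒ S = (1/3, 1/3)
2. X is the midpoint of SB ⇒ X = (2/3, 1/6)
3. W is the midpoint of XN ⇒ W = (1/3, 7/12)
4. M is where the line through Y parallel to BW meets line XW ⇒ M = (8/3, -7/3)
M = X + t·(W−X) with t = -6, so XM:MW = t:(1−t) = -6:7

XM:MW = -6/7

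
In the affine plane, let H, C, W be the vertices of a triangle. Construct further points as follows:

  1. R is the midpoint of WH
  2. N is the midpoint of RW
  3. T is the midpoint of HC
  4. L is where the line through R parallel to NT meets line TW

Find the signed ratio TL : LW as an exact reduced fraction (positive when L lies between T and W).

TL:LW = -1/2

Assign H = (0, 0), C = (1, 0), W = (0, 1) — the answer is frame-independent, so this choice is without loss of generality.
1. R is the midpoint of WH ⇒ R = (0, 1/2)
2. N is the midpoint of RW ⇒ N = (0, 3/4)
3. T is the midpoint of HC ⇒ T = (1/2, 0)
4. L is where the line through R parallel to NT meets line TW ⇒ L = (1, -1)
L = T + t·(W−T) with t = -1, so TL:LW = t:(1−t) = -1:2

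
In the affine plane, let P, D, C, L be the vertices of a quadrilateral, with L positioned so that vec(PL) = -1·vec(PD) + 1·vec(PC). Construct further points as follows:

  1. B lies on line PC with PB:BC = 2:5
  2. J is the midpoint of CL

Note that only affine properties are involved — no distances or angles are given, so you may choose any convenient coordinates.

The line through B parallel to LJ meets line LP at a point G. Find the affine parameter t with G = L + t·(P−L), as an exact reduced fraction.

Set P = (0, 0), D = (1, 0), C = (0, 1), L = (-1, 1); any affine frame gives the same invariant.
1. B lies on line PC with PB:BC = 2:5 ⇒ B = (0, 2/7)
2. J is the midpoint of CL ⇒ J = (-1/2, 1)
through B parallel to LJ: direction (1/2, 0); meets LP at G = (-2/7, 2/7)
G = L + t·(P−L) with t = 5/7

t = 5/7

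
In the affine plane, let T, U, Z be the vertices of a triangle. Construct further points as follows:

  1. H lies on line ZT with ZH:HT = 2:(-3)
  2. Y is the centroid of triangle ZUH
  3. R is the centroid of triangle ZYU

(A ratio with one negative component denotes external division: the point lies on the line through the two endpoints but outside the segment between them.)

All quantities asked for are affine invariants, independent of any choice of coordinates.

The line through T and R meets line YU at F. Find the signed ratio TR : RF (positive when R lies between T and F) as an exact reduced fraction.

TR:RF = 5

Assign T = (0, 0), U = (1, 0), Z = (0, 1) — the answer is frame-independent, so this choice is without loss of generality.
1. H lies on line ZT with ZH:HT = 2:(-3) ⇒ H = (0, 3)
2. Y is the centroid of triangle ZUH ⇒ Y = (1/3, 4/3)
3. R is the centroid of triangle ZYU ⇒ R = (4/9, 7/9)
line TR meets YU at F = (8/15, 14/15)
R = T + t·(F−T) with t = 5/6, so TR:RF = 5/6:1/6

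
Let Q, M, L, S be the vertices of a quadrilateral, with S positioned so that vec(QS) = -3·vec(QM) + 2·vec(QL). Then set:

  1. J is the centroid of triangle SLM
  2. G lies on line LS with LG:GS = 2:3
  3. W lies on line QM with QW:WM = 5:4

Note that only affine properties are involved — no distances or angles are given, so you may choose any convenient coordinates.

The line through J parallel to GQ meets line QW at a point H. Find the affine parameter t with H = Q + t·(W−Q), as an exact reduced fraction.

Work in coordinates with Q = (0, 0), M = (1, 0), L = (0, 1), S = (-3, 2).
1. J is the centroid of triangle SLM ⇒ J = (-2/3, 1)
2. G lies on line LS with LG:GS = 2:3 ⇒ G = (-6/5, 7/5)
3. W lies on line QM with QW:WM = 5:4 ⇒ W = (5/9, 0)
through J parallel to GQ: direction (6/5, -7/5); meets QW at H = (4/21, 0)
H = Q + t·(W−Q) with t = 12/35

t = 12/35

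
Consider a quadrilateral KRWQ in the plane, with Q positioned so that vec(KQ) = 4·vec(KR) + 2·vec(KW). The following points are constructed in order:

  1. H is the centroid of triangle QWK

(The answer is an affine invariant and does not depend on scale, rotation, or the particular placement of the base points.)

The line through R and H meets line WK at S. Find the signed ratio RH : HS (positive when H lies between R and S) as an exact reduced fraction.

RH:HS = -1/4

Work in coordinates with K = (0, 0), R = (1, 0), W = (0, 1), Q = (4, 2).
1. H is the centroid of triangle QWK ⇒ H = (4/3, 1)
line RH meets WK at S = (0, -3)
H = R + t·(S−R) with t = -1/3, so RH:HS = -1/3:4/3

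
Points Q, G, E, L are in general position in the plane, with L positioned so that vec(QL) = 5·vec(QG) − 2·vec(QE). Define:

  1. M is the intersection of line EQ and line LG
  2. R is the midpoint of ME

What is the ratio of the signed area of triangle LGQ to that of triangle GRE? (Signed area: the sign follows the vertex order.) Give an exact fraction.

[LGQ]:[GRE] = -8

Set Q = (0, 0), G = (1, 0), E = (0, 1), L = (5, -2); any affine frame gives the same invariant.
1. M is the intersection of line EQ and line LG ⇒ M = (0, 1/2)
2. R is the midpoint of ME ⇒ R = (0, 3/4)
2·[LGQ] = 2, 2·[GRE] = -1/4
[LGQ]:[GRE] = 2:-1/4 = -8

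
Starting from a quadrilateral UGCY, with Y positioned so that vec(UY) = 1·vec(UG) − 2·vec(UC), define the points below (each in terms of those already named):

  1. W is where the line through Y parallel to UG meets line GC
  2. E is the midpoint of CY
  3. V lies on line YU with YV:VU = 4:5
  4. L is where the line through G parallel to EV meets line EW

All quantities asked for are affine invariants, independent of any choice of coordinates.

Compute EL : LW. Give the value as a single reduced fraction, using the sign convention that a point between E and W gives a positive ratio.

EL:LW = 3/10

Work in coordinates with U = (0, 0), G = (1, 0), C = (0, 1), Y = (1, -2).
1. W is where the line through Y parallel to UG meets line GC ⇒ W = (3, -2)
2. E is the midpoint of CY ⇒ E = (1/2, -1/2)
3. V lies on line YU with YV:VU = 4:5 ⇒ V = (5/9, -10/9)
4. L is where the line through G parallel to EV meets line EW ⇒ L = (14/13, -11/13)
L = E + t·(W−E) with t = 3/13, so EL:LW = t:(1−t) = 3/13:10/13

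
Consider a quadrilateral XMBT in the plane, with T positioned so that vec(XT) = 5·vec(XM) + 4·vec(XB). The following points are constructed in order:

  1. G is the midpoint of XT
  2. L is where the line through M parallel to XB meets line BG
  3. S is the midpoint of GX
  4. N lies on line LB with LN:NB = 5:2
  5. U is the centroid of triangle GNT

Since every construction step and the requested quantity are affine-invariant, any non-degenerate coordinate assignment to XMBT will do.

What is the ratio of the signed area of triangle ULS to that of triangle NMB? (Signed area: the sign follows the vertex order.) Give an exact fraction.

[ULS]:[NMB] = -185/84

Choose coordinates X = (0, 0), M = (1, 0), B = (0, 1), T = (5, 4).
1. G is the midpoint of XT ⇒ G = (5/2, 2)
2. L is where the line through M parallel to XB meets line BG ⇒ L = (1, 7/5)
3. S is the midpoint of GX ⇒ S = (5/4, 1)
4. N lies on line LB with LN:NB = 5:2 ⇒ N = (2/7, 39/35)
5. U is the centroid of triangle GNT ⇒ U = (109/42, 83/35)
2·[ULS] = 37/42, 2·[NMB] = -2/5
[ULS]:[NMB] = 37/42:-2/5 = -185/84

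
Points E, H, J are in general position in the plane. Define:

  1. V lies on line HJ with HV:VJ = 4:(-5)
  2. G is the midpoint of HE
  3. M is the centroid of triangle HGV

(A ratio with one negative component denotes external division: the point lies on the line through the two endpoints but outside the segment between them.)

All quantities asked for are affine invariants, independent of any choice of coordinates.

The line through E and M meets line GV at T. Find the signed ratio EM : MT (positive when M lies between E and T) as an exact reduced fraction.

EM:MT = -4

Set E = (0, 0), H = (1, 0), J = (0, 1); any affine frame gives the same invariant.
1. V lies on line HJ with HV:VJ = 4:(-5) ⇒ V = (5, -4)
2. G is the midpoint of HE ⇒ G = (1/2, 0)
3. M is the centroid of triangle HGV ⇒ M = (13/6, -4/3)
line EM meets GV at T = (13/8, -1)
M = E + t·(T−E) with t = 4/3, so EM:MT = 4/3:-1/3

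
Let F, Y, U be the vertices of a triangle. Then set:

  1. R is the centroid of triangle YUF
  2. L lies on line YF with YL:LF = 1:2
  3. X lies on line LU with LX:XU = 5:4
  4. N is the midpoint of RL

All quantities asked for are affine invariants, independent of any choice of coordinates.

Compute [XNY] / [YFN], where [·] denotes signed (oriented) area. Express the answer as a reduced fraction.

Assign F = (0, 0), Y = (1, 0), U = (0, 1) — the answer is frame-independent, so this choice is without loss of generality.
1. R is the centroid of triangle YUF ⇒ R = (1/3, 1/3)
2. L lies on line YF with YL:LF = 1:2 ⇒ L = (2/3, 0)
3. X lies on line LU with LX:XU = 5:4 ⇒ X = (8/27, 5/9)
4. N is the midpoint of RL ⇒ N = (1/2, 1/6)
2·[XNY] = 13/81, 2·[YFN] = -1/6
[XNY]:[YFN] = 13/81:-1/6 = -26/27

[XNY]:[YFN] = -26/27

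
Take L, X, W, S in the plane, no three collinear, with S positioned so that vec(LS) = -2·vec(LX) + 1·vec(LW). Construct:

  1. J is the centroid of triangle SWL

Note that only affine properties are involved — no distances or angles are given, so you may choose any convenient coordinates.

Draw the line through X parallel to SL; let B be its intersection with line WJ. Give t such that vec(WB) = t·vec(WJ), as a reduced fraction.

t = 3/4

Set L = (0, 0), X = (1, 0), W = (0, 1), S = (-2, 1); any affine frame gives the same invariant.
1. J is the centroid of triangle SWL ⇒ J = (-2/3, 2/3)
through X parallel to SL: direction (2, -1); meets WJ at B = (-1/2, 3/4)
B = W + t·(J−W) with t = 3/4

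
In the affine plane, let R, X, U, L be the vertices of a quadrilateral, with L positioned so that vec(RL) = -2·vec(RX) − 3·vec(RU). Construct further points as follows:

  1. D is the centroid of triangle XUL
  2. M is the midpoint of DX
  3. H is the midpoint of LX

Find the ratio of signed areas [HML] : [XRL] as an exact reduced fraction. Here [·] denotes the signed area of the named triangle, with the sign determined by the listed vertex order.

Set R = (0, 0), X = (1, 0), U = (0, 1), L = (-2, -3); any affine frame gives the same invariant.
1. D is the centroid of triangle XUL ⇒ D = (-1/3, -2/3)
2. M is the midpoint of DX ⇒ M = (1/3, -1/3)
3. H is the midpoint of LX ⇒ H = (-1/2, -3/2)
2·[HML] = 1/2, 2·[XRL] = 3
[HML]:[XRL] = 1/2:3 = 1/6

[HML]:[XRL] = 1/6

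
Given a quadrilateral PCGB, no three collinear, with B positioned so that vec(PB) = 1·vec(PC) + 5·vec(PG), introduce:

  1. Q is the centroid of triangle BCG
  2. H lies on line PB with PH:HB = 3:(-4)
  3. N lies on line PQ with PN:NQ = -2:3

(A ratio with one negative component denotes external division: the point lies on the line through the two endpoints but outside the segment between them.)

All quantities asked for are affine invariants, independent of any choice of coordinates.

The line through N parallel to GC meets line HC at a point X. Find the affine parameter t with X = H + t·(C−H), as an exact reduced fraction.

t = 2/3

Assign P = (0, 0), C = (1, 0), G = (0, 1), B = (1, 5) — the answer is frame-independent, so this choice is without loss of generality.
1. Q is the centroid of triangle BCG ⇒ Q = (2/3, 2)
2. H lies on line PB with PH:HB = 3:(-4) ⇒ H = (-3, -15)
3. N lies on line PQ with PN:NQ = -2:3 ⇒ N = (-4/3, -4)
through N parallel to GC: direction (1, -1); meets HC at X = (-1/3, -5)
X = H + t·(C−H) with t = 2/3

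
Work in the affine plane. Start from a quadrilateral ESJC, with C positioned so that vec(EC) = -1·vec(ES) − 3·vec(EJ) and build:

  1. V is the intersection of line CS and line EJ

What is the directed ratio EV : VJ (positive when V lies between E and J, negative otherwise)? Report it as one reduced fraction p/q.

Choose coordinates E = (0, 0), S = (1, 0), J = (0, 1), C = (-1, -3).
1. V is the intersection of line CS and line EJ ⇒ V = (0, -3/2)
V = E + t·(J−E) with t = -3/2, so EV:VJ = t:(1−t) = -3/2:5/2

EV:VJ = -3/5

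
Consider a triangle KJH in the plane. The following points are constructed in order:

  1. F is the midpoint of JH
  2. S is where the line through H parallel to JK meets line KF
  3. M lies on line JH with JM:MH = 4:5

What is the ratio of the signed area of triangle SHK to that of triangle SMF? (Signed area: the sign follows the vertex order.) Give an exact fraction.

Set K = (0, 0), J = (1, 0), H = (0, 1); any affine frame gives the same invariant.
1. F is the midpoint of JH ⇒ F = (1/2, 1/2)
2. S is where the line through H parallel to JK meets line KF ⇒ S = (1, 1)
3. M lies on line JH with JM:MH = 4:5 ⇒ M = (5/9, 4/9)
2·[SHK] = 1, 2·[SMF] = -1/18
[SHK]:[SMF] = 1:-1/18 = -18

[SHK]:[SMF] = -18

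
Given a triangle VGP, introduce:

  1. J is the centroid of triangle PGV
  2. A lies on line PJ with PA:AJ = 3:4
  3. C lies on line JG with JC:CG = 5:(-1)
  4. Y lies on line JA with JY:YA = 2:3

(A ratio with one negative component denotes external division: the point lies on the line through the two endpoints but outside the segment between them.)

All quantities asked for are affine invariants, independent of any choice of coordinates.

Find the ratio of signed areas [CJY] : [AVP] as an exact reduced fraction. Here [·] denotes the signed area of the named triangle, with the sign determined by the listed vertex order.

[CJY]:[AVP] = 2/3

Set V = (0, 0), G = (1, 0), P = (0, 1); any affine frame gives the same invariant.
1. J is the centroid of triangle PGV ⇒ J = (1/3, 1/3)
2. A lies on line PJ with PA:AJ = 3:4 ⇒ A = (1/7, 5/7)
3. C lies on line JG with JC:CG = 5:(-1) ⇒ C = (7/6, -1/12)
4. Y lies on line JA with JY:YA = 2:3 ⇒ Y = (9/35, 17/35)
2·[CJY] = -2/21, 2·[AVP] = -1/7
[CJY]:[AVP] = -2/21:-1/7 = 2/3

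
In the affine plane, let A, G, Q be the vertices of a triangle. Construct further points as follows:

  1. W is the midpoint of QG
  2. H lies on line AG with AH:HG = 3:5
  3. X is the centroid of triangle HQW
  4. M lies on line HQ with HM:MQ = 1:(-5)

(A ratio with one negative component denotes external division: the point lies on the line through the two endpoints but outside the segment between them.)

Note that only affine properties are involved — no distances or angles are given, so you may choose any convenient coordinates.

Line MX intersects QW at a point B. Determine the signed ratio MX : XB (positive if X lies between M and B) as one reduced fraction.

MX:XB = 11/4

Work in coordinates with A = (0, 0), G = (1, 0), Q = (0, 1).
1. W is the midpoint of QG ⇒ W = (1/2, 1/2)
2. H lies on line AG with AH:HG = 3:5 ⇒ H = (3/8, 0)
3. X is the centroid of triangle HQW ⇒ X = (7/24, 1/2)
4. M lies on line HQ with HM:MQ = 1:(-5) ⇒ M = (15/32, -1/4)
line MX meets QW at B = (5/22, 17/22)
X = M + t·(B−M) with t = 11/15, so MX:XB = 11/15:4/15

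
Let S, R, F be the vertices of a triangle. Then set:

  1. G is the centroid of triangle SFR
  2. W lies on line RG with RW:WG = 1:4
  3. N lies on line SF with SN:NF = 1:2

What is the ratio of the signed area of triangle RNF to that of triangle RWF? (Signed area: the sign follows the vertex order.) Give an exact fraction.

[RNF]:[RWF] = 10

Set S = (0, 0), R = (1, 0), F = (0, 1); any affine frame gives the same invariant.
1. G is the centroid of triangle SFR ⇒ G = (1/3, 1/3)
2. W lies on line RG with RW:WG = 1:4 ⇒ W = (13/15, 1/15)
3. N lies on line SF with SN:NF = 1:2 ⇒ N = (0, 1/3)
2·[RNF] = -2/3, 2·[RWF] = -1/15
[RNF]:[RWF] = -2/3:-1/15 = 10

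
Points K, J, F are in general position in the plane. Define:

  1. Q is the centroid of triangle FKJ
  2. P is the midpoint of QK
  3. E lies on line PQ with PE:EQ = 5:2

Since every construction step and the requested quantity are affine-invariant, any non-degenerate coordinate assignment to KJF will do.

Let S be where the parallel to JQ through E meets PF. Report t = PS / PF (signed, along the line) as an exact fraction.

t = 5/21

Assign K = (0, 0), J = (1, 0), F = (0, 1) — the answer is frame-independent, so this choice is without loss of generality.
1. Q is the centroid of triangle FKJ ⇒ Q = (1/3, 1/3)
2. P is the midpoint of QK ⇒ P = (1/6, 1/6)
3. E lies on line PQ with PE:EQ = 5:2 ⇒ E = (2/7, 2/7)
through E parallel to JQ: direction (-2/3, 1/3); meets PF at S = (8/63, 23/63)
S = P + t·(F−P) with t = 5/21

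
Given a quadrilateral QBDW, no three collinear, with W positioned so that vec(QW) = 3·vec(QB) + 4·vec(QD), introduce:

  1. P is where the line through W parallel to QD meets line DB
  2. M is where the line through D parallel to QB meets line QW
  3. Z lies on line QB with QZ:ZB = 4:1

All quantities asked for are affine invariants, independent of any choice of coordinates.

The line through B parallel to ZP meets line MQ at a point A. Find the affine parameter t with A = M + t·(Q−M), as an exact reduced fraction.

t = 17/37

Work in coordinates with Q = (0, 0), B = (1, 0), D = (0, 1), W = (3, 4).
1. P is where the line through W parallel to QD meets line DB ⇒ P = (3, -2)
2. M is where the line through D parallel to QB meets line QW ⇒ M = (3/4, 1)
3. Z lies on line QB with QZ:ZB = 4:1 ⇒ Z = (4/5, 0)
through B parallel to ZP: direction (11/5, -2); meets MQ at A = (15/37, 20/37)
A = M + t·(Q−M) with t = 17/37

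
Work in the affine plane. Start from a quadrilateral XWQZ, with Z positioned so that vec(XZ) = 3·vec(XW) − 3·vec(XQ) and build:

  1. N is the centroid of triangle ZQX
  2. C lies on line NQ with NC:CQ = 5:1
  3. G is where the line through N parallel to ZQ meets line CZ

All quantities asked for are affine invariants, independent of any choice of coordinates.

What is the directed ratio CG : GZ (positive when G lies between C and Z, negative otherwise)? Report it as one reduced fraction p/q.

CG:GZ = -5/6

Assign X = (0, 0), W = (1, 0), Q = (0, 1), Z = (3, -3) — the answer is frame-independent, so this choice is without loss of generality.
1. N is the centroid of triangle ZQX ⇒ N = (1, -2/3)
2. C lies on line NQ with NC:CQ = 5:1 ⇒ C = (1/6, 13/18)
3. G is where the line through N parallel to ZQ meets line CZ ⇒ G = (-14, 58/3)
G = C + t·(Z−C) with t = -5, so CG:GZ = t:(1−t) = -5:6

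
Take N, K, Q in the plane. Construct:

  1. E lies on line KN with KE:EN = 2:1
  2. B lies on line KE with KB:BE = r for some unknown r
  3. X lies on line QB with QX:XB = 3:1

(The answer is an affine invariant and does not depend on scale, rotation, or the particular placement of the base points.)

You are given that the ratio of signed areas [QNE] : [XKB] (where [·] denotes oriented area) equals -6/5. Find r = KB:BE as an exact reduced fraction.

r = -5/2

Work in coordinates with N = (0, 0), K = (1, 0), Q = (0, 1).
1. E lies on line KN with KE:EN = 2:1 ⇒ E = (1/3, 0)
2. With KB:BE = r, write λ = r/(r+1) so B = K + λ·(E−K); B is affine-linear in λ
3. X lies on line QB with QX:XB = 3:1 ⇒ X is an affine combination of earlier points and hence also affine-linear in λ
Every point depending on B is an affine combination of B and λ-independent points, so each such coordinate is linear in λ; the λ² term in each signed area is a multiple of (E−K)×(E−K) = 0, so 2·[QNE] and 2·[XKB] are each linear in λ. Evaluating at λ=0 and λ=1:
  2·[QNE] = 1/3,   2·[XKB] = -1/6·λ
So [QNE]:[XKB] = (1/3) / (-1/6·λ). Setting this equal to -6/5:
  1/3 = -6/5·(-1/6·λ)  ⇒  λ = 5/3
Then r = λ/(1−λ) = (5/3)/(-2/3) = -5/2. Check: with r = -5/2, B = (-1/9, 0) and [QNE]:[XKB] = -6/5 as required.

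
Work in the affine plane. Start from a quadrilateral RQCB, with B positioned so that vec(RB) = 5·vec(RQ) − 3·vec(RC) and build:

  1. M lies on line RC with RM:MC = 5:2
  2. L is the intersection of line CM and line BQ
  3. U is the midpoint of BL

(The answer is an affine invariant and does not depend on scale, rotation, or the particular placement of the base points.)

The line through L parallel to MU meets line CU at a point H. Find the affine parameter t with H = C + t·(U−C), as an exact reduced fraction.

Choose coordinates R = (0, 0), Q = (1, 0), C = (0, 1), B = (5, -3).
1. M lies on line RC with RM:MC = 5:2 ⇒ M = (0, 5/7)
2. L is the intersection of line CM and line BQ ⇒ L = (0, 3/4)
3. U is the midpoint of BL ⇒ U = (5/2, -9/8)
through L parallel to MU: direction (5/2, -103/56); meets CU at H = (35/16, -55/64)
H = C + t·(U−C) with t = 7/8

t = 7/8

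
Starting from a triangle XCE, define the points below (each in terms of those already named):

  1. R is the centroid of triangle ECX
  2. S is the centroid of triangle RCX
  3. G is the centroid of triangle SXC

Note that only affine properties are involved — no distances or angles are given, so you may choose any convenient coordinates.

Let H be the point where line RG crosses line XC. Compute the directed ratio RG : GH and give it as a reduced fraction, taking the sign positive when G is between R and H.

RG:GH = 8

Choose coordinates X = (0, 0), C = (1, 0), E = (0, 1).
1. R is the centroid of triangle ECX ⇒ R = (1/3, 1/3)
2. S is the centroid of triangle RCX ⇒ S = (4/9, 1/9)
3. G is the centroid of triangle SXC ⇒ G = (13/27, 1/27)
line RG meets XC at H = (1/2, 0)
G = R + t·(H−R) with t = 8/9, so RG:GH = 8/9:1/9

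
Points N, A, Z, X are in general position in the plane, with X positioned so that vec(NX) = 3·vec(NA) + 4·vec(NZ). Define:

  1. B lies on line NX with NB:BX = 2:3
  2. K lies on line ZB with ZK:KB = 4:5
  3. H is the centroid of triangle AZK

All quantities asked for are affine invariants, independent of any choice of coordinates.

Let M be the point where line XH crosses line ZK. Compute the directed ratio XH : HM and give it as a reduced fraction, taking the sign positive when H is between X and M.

Assign N = (0, 0), A = (1, 0), Z = (0, 1), X = (3, 4) — the answer is frame-independent, so this choice is without loss of generality.
1. B lies on line NX with NB:BX = 2:3 ⇒ B = (6/5, 8/5)
2. K lies on line ZB with ZK:KB = 4:5 ⇒ K = (8/15, 19/15)
3. H is the centroid of triangle AZK ⇒ H = (23/45, 34/45)
line XH meets ZK at M = (17/15, 47/30)
H = X + t·(M−X) with t = 4/3, so XH:HM = 4/3:-1/3

XH:HM = -4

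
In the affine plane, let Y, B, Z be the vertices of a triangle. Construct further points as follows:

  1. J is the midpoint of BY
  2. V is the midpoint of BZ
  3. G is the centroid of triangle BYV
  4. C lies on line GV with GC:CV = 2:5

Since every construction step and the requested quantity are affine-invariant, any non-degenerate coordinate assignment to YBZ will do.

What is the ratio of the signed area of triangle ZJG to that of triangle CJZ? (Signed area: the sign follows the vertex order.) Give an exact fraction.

Set Y = (0, 0), B = (1, 0), Z = (0, 1); any affine frame gives the same invariant.
1. J is the midpoint of BY ⇒ J = (1/2, 0)
2. V is the midpoint of BZ ⇒ V = (1/2, 1/2)
3. G is the centroid of triangle BYV ⇒ G = (1/2, 1/6)
4. C lies on line GV with GC:CV = 2:5 ⇒ C = (1/2, 11/42)
2·[ZJG] = 1/12, 2·[CJZ] = -11/84
[ZJG]:[CJZ] = 1/12:-11/84 = -7/11

[ZJG]:[CJZ] = -7/11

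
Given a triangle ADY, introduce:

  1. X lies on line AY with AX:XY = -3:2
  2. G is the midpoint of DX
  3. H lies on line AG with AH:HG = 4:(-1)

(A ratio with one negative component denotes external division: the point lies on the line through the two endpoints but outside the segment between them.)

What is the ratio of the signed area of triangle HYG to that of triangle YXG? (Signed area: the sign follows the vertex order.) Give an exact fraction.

[HYG]:[YXG] = -1/6

Choose coordinates A = (0, 0), D = (1, 0), Y = (0, 1).
1. X lies on line AY with AX:XY = -3:2 ⇒ X = (0, 3)
2. G is the midpoint of DX ⇒ G = (1/2, 3/2)
3. H lies on line AG with AH:HG = 4:(-1) ⇒ H = (2/3, 2)
2·[HYG] = 1/6, 2·[YXG] = -1
[HYG]:[YXG] = 1/6:-1 = -1/6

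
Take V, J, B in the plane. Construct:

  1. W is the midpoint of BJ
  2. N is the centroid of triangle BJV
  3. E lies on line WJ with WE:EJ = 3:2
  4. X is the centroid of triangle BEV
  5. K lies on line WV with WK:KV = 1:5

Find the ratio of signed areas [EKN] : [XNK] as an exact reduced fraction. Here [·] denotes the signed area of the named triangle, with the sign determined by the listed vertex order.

Choose coordinates V = (0, 0), J = (1, 0), B = (0, 1).
1. W is the midpoint of BJ ⇒ W = (1/2, 1/2)
2. N is the centroid of triangle BJV ⇒ N = (1/3, 1/3)
3. E lies on line WJ with WE:EJ = 3:2 ⇒ E = (4/5, 1/5)
4. X is the centroid of triangle BEV ⇒ X = (4/15, 2/5)
5. K lies on line WV with WK:KV = 1:5 ⇒ K = (5/12, 5/12)
2·[EKN] = 1/20, 2·[XNK] = 1/90
[EKN]:[XNK] = 1/20:1/90 = 9/2

[EKN]:[XNK] = 9/2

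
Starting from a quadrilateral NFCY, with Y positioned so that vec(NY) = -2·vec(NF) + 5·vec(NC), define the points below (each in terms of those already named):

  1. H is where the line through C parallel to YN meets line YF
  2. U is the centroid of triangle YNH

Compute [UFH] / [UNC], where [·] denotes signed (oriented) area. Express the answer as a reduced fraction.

Assign N = (0, 0), F = (1, 0), C = (0, 1), Y = (-2, 5) — the answer is frame-independent, so this choice is without loss of generality.
1. H is where the line through C parallel to YN meets line YF ⇒ H = (-4/5, 3)
2. U is the centroid of triangle YNH ⇒ U = (-14/15, 8/3)
2·[UFH] = 1, 2·[UNC] = 14/15
[UFH]:[UNC] = 1:14/15 = 15/14

[UFH]:[UNC] = 15/14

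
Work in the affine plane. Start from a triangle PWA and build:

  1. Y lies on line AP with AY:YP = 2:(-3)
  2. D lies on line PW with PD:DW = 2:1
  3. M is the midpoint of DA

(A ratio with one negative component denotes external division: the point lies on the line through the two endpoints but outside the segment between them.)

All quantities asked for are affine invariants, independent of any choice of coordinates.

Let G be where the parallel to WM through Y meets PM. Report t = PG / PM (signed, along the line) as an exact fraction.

t = 4

Work in coordinates with P = (0, 0), W = (1, 0), A = (0, 1).
1. Y lies on line AP with AY:YP = 2:(-3) ⇒ Y = (0, 3)
2. D lies on line PW with PD:DW = 2:1 ⇒ D = (2/3, 0)
3. M is the midpoint of DA ⇒ M = (1/3, 1/2)
through Y parallel to WM: direction (-2/3, 1/2); meets PM at G = (4/3, 2)
G = P + t·(M−P) with t = 4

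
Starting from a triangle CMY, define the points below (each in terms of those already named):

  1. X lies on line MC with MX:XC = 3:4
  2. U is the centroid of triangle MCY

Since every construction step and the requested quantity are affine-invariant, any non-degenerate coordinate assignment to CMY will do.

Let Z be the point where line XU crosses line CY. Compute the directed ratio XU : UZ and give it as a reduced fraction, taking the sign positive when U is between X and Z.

XU:UZ = 5/7

Set C = (0, 0), M = (1, 0), Y = (0, 1); any affine frame gives the same invariant.
1. X lies on line MC with MX:XC = 3:4 ⇒ X = (4/7, 0)
2. U is the centroid of triangle MCY ⇒ U = (1/3, 1/3)
line XU meets CY at Z = (0, 4/5)
U = X + t·(Z−X) with t = 5/12, so XU:UZ = 5/12:7/12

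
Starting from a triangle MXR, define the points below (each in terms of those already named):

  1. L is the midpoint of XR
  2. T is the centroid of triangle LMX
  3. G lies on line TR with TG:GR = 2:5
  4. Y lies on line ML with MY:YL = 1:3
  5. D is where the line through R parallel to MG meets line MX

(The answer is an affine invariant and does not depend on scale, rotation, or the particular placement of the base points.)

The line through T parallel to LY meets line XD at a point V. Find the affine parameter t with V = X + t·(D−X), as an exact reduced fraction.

Set M = (0, 0), X = (1, 0), R = (0, 1); any affine frame gives the same invariant.
1. L is the midpoint of XR ⇒ L = (1/2, 1/2)
2. T is the centroid of triangle LMX ⇒ T = (1/2, 1/6)
3. G lies on line TR with TG:GR = 2:5 ⇒ G = (5/14, 17/42)
4. Y lies on line ML with MY:YL = 1:3 ⇒ Y = (1/8, 1/8)
5. D is where the line through R parallel to MG meets line MX ⇒ D = (-15/17, 0)
through T parallel to LY: direction (-3/8, -3/8); meets XD at V = (1/3, 0)
V = X + t·(D−X) with t = 17/48

t = 17/48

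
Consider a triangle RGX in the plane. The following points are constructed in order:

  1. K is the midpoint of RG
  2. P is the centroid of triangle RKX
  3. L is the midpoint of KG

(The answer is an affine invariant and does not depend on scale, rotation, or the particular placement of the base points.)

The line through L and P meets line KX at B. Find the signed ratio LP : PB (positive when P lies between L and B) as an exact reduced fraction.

LP:PB = -5/2

Set R = (0, 0), G = (1, 0), X = (0, 1); any affine frame gives the same invariant.
1. K is the midpoint of RG ⇒ K = (1/2, 0)
2. P is the centroid of triangle RKX ⇒ P = (1/6, 1/3)
3. L is the midpoint of KG ⇒ L = (3/4, 0)
line LP meets KX at B = (2/5, 1/5)
P = L + t·(B−L) with t = 5/3, so LP:PB = 5/3:-2/3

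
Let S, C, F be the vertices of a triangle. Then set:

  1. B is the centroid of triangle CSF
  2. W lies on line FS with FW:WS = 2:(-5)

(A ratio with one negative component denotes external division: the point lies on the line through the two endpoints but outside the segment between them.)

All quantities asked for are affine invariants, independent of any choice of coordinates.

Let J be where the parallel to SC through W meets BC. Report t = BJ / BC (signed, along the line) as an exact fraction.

Work in coordinates with S = (0, 0), C = (1, 0), F = (0, 1).
1. B is the centroid of triangle CSF ⇒ B = (1/3, 1/3)
2. W lies on line FS with FW:WS = 2:(-5) ⇒ W = (0, 5/3)
through W parallel to SC: direction (1, 0); meets BC at J = (-7/3, 5/3)
J = B + t·(C−B) with t = -4

t = -4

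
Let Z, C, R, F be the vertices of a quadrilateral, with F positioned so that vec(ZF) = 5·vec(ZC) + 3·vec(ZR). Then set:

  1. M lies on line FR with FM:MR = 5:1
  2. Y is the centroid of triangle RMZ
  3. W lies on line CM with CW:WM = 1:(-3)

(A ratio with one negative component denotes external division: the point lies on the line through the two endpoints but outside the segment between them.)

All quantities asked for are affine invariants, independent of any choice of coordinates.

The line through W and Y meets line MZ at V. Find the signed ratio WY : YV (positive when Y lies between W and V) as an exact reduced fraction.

WY:YV = -41/5

Work in coordinates with Z = (0, 0), C = (1, 0), R = (0, 1), F = (5, 3).
1. M lies on line FR with FM:MR = 5:1 ⇒ M = (5/6, 4/3)
2. Y is the centroid of triangle RMZ ⇒ Y = (5/18, 7/9)
3. W lies on line CM with CW:WM = 1:(-3) ⇒ W = (13/12, -2/3)
line WY meets MZ at V = (185/492, 74/123)
Y = W + t·(V−W) with t = 41/36, so WY:YV = 41/36:-5/36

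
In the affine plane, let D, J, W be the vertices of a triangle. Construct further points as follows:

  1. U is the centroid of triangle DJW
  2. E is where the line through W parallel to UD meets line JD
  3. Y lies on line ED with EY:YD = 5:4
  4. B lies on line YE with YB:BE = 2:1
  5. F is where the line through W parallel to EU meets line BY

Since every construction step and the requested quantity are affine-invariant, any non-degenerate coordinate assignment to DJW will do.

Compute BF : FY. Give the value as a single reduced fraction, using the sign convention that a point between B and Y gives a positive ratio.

Set D = (0, 0), J = (1, 0), W = (0, 1); any affine frame gives the same invariant.
1. U is the centroid of triangle DJW ⇒ U = (1/3, 1/3)
2. E is where the line through W parallel to UD meets line JD ⇒ E = (-1, 0)
3. Y lies on line ED with EY:YD = 5:4 ⇒ Y = (-4/9, 0)
4. B lies on line YE with YB:BE = 2:1 ⇒ B = (-22/27, 0)
5. F is where the line through W parallel to EU meets line BY ⇒ F = (-4, 0)
F = B + t·(Y−B) with t = -43/5, so BF:FY = t:(1−t) = -43/5:48/5

BF:FY = -43/48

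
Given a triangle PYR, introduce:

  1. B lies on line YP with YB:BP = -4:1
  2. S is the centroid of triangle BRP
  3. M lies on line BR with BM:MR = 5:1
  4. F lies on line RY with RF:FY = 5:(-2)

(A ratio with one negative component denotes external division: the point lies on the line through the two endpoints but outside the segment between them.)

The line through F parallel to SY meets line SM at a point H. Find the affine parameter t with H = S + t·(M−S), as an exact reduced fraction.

t = -28/31

Set P = (0, 0), Y = (1, 0), R = (0, 1); any affine frame gives the same invariant.
1. B lies on line YP with YB:BP = -4:1 ⇒ B = (-1/3, 0)
2. S is the centroid of triangle BRP ⇒ S = (-1/9, 1/3)
3. M lies on line BR with BM:MR = 5:1 ⇒ M = (-1/18, 5/6)
4. F lies on line RY with RF:FY = 5:(-2) ⇒ F = (5/3, -2/3)
through F parallel to SY: direction (10/9, -1/3); meets SM at H = (-5/31, -11/93)
H = S + t·(M−S) with t = -28/31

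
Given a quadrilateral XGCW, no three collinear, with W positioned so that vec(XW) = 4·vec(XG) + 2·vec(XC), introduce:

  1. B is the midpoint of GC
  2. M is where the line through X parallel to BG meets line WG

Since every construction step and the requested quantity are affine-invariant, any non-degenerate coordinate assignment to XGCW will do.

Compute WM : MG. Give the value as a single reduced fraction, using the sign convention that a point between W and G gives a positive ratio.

WM:MG = -6

Work in coordinates with X = (0, 0), G = (1, 0), C = (0, 1), W = (4, 2).
1. B is the midpoint of GC ⇒ B = (1/2, 1/2)
2. M is where the line through X parallel to BG meets line WG ⇒ M = (2/5, -2/5)
M = W + t·(G−W) with t = 6/5, so WM:MG = t:(1−t) = 6/5:-1/5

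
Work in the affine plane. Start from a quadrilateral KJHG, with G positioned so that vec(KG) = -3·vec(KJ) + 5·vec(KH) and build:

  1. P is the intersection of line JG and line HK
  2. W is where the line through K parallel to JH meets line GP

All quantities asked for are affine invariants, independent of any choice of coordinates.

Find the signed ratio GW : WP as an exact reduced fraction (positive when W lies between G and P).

Work in coordinates with K = (0, 0), J = (1, 0), H = (0, 1), G = (-3, 5).
1. P is the intersection of line JG and line HK ⇒ P = (0, 5/4)
2. W is where the line through K parallel to JH meets line GP ⇒ W = (5, -5)
W = G + t·(P−G) with t = 8/3, so GW:WP = t:(1−t) = 8/3:-5/3

GW:WP = -8/5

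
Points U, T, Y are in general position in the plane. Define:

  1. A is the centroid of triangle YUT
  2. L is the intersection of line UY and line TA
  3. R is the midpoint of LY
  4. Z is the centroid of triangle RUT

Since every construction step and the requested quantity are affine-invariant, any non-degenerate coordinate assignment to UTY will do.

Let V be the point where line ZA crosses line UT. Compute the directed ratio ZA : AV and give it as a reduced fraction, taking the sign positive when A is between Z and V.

Choose coordinates U = (0, 0), T = (1, 0), Y = (0, 1).
1. A is the centroid of triangle YUT ⇒ A = (1/3, 1/3)
2. L is the intersection of line UY and line TA ⇒ L = (0, 1/2)
3. R is the midpoint of LY ⇒ R = (0, 3/4)
4. Z is the centroid of triangle RUT ⇒ Z = (1/3, 1/4)
line ZA meets UT at V = (1/3, 0)
A = Z + t·(V−Z) with t = -1/3, so ZA:AV = -1/3:4/3

ZA:AV = -1/4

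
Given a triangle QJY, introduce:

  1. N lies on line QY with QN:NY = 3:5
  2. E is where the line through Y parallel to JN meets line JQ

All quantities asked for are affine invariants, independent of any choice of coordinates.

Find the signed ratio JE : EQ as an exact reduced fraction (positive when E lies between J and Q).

JE:EQ = -5/8

Assign Q = (0, 0), J = (1, 0), Y = (0, 1) — the answer is frame-independent, so this choice is without loss of generality.
1. N lies on line QY with QN:NY = 3:5 ⇒ N = (0, 3/8)
2. E is where the line through Y parallel to JN meets line JQ ⇒ E = (8/3, 0)
E = J + t·(Q−J) with t = -5/3, so JE:EQ = t:(1−t) = -5/3:8/3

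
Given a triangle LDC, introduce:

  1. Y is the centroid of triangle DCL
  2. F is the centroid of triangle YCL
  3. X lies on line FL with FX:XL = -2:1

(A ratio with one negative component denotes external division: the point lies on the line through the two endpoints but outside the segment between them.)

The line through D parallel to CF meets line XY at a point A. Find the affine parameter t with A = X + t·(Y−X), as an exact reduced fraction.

Work in coordinates with L = (0, 0), D = (1, 0), C = (0, 1).
1. Y is the centroid of triangle DCL ⇒ Y = (1/3, 1/3)
2. F is the centroid of triangle YCL ⇒ F = (1/9, 4/9)
3. X lies on line FL with FX:XL = -2:1 ⇒ X = (-1/9, -4/9)
through D parallel to CF: direction (1/9, -5/9); meets XY at A = (7/9, 10/9)
A = X + t·(Y−X) with t = 2

t = 2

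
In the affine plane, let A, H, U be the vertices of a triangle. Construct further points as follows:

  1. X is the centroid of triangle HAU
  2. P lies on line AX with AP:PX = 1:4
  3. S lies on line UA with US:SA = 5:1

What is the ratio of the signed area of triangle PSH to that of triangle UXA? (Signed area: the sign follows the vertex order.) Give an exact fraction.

Assign A = (0, 0), H = (1, 0), U = (0, 1) — the answer is frame-independent, so this choice is without loss of generality.
1. X is the centroid of triangle HAU ⇒ X = (1/3, 1/3)
2. P lies on line AX with AP:PX = 1:4 ⇒ P = (1/15, 1/15)
3. S lies on line UA with US:SA = 5:1 ⇒ S = (0, 1/6)
2·[PSH] = -4/45, 2·[UXA] = -1/3
[PSH]:[UXA] = -4/45:-1/3 = 4/15

[PSH]:[UXA] = 4/15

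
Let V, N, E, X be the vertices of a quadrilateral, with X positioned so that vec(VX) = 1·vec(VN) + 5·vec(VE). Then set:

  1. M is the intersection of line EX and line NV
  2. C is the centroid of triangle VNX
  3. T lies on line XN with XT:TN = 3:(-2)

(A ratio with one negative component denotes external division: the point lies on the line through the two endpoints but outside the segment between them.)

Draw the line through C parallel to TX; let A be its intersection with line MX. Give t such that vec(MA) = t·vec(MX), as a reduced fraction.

Work in coordinates with V = (0, 0), N = (1, 0), E = (0, 1), X = (1, 5).
1. M is the intersection of line EX and line NV ⇒ M = (-1/4, 0)
2. C is the centroid of triangle VNX ⇒ C = (2/3, 5/3)
3. T lies on line XN with XT:TN = 3:(-2) ⇒ T = (1, -10)
through C parallel to TX: direction (0, 15); meets MX at A = (2/3, 11/3)
A = M + t·(X−M) with t = 11/15

t = 11/15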